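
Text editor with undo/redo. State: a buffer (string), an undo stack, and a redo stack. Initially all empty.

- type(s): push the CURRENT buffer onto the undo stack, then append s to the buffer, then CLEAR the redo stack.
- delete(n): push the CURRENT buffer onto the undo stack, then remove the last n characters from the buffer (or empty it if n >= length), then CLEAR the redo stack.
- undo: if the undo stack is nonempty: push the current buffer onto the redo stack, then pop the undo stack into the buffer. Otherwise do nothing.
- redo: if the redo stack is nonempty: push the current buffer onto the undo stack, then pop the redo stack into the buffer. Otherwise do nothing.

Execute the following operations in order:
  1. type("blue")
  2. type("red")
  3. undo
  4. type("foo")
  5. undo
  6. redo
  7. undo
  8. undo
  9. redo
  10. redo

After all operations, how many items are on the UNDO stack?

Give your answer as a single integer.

Answer: 2

Derivation:
After op 1 (type): buf='blue' undo_depth=1 redo_depth=0
After op 2 (type): buf='bluered' undo_depth=2 redo_depth=0
After op 3 (undo): buf='blue' undo_depth=1 redo_depth=1
After op 4 (type): buf='bluefoo' undo_depth=2 redo_depth=0
After op 5 (undo): buf='blue' undo_depth=1 redo_depth=1
After op 6 (redo): buf='bluefoo' undo_depth=2 redo_depth=0
After op 7 (undo): buf='blue' undo_depth=1 redo_depth=1
After op 8 (undo): buf='(empty)' undo_depth=0 redo_depth=2
After op 9 (redo): buf='blue' undo_depth=1 redo_depth=1
After op 10 (redo): buf='bluefoo' undo_depth=2 redo_depth=0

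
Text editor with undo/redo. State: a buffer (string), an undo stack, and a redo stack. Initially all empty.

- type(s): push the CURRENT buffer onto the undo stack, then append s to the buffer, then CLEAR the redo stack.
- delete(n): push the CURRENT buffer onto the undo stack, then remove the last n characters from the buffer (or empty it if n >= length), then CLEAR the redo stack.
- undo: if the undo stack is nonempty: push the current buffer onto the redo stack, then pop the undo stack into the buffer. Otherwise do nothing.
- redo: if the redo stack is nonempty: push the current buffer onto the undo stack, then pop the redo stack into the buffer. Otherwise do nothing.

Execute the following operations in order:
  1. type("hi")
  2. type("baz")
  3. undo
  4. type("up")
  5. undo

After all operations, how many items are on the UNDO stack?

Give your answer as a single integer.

Answer: 1

Derivation:
After op 1 (type): buf='hi' undo_depth=1 redo_depth=0
After op 2 (type): buf='hibaz' undo_depth=2 redo_depth=0
After op 3 (undo): buf='hi' undo_depth=1 redo_depth=1
After op 4 (type): buf='hiup' undo_depth=2 redo_depth=0
After op 5 (undo): buf='hi' undo_depth=1 redo_depth=1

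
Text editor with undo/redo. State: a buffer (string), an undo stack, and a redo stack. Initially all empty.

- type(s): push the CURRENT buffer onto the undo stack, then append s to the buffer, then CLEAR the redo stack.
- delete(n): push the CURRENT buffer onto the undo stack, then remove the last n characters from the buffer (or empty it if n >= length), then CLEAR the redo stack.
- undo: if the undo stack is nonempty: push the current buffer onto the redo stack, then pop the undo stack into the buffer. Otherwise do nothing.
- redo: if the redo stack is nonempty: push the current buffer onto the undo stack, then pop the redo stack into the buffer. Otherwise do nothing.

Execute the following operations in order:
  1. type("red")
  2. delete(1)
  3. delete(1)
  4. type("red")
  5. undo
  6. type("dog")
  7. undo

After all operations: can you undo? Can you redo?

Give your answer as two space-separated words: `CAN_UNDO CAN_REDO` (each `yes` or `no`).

After op 1 (type): buf='red' undo_depth=1 redo_depth=0
After op 2 (delete): buf='re' undo_depth=2 redo_depth=0
After op 3 (delete): buf='r' undo_depth=3 redo_depth=0
After op 4 (type): buf='rred' undo_depth=4 redo_depth=0
After op 5 (undo): buf='r' undo_depth=3 redo_depth=1
After op 6 (type): buf='rdog' undo_depth=4 redo_depth=0
After op 7 (undo): buf='r' undo_depth=3 redo_depth=1

Answer: yes yes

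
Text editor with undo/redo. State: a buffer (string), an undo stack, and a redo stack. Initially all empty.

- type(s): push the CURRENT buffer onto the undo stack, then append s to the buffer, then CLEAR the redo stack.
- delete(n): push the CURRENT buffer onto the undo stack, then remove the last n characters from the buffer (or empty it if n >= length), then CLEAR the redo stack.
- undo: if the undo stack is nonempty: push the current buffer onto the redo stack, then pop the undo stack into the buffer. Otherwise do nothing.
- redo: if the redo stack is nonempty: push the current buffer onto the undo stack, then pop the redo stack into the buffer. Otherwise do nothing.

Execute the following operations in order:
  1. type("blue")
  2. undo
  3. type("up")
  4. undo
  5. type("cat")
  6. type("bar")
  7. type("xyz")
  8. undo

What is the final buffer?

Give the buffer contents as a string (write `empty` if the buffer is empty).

Answer: catbar

Derivation:
After op 1 (type): buf='blue' undo_depth=1 redo_depth=0
After op 2 (undo): buf='(empty)' undo_depth=0 redo_depth=1
After op 3 (type): buf='up' undo_depth=1 redo_depth=0
After op 4 (undo): buf='(empty)' undo_depth=0 redo_depth=1
After op 5 (type): buf='cat' undo_depth=1 redo_depth=0
After op 6 (type): buf='catbar' undo_depth=2 redo_depth=0
After op 7 (type): buf='catbarxyz' undo_depth=3 redo_depth=0
After op 8 (undo): buf='catbar' undo_depth=2 redo_depth=1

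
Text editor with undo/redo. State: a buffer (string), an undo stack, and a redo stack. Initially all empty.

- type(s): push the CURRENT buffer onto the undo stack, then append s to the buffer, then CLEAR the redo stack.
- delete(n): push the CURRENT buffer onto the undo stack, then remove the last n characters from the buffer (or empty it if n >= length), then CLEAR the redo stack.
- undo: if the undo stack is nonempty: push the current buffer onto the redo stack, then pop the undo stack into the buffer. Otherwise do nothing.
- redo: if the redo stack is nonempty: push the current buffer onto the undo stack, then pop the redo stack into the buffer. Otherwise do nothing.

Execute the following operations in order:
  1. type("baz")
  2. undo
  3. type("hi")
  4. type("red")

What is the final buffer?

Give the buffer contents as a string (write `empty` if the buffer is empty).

After op 1 (type): buf='baz' undo_depth=1 redo_depth=0
After op 2 (undo): buf='(empty)' undo_depth=0 redo_depth=1
After op 3 (type): buf='hi' undo_depth=1 redo_depth=0
After op 4 (type): buf='hired' undo_depth=2 redo_depth=0

Answer: hired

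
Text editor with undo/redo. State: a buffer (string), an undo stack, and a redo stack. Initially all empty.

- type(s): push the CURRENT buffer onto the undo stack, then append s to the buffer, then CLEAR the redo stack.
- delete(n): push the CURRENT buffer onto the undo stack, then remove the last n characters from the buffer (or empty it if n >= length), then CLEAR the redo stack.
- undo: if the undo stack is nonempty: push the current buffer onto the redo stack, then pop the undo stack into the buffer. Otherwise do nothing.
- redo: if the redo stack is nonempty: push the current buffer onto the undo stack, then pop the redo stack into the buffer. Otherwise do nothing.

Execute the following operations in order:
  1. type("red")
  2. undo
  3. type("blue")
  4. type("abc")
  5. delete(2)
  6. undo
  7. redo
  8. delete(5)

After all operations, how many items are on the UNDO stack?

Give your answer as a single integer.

After op 1 (type): buf='red' undo_depth=1 redo_depth=0
After op 2 (undo): buf='(empty)' undo_depth=0 redo_depth=1
After op 3 (type): buf='blue' undo_depth=1 redo_depth=0
After op 4 (type): buf='blueabc' undo_depth=2 redo_depth=0
After op 5 (delete): buf='bluea' undo_depth=3 redo_depth=0
After op 6 (undo): buf='blueabc' undo_depth=2 redo_depth=1
After op 7 (redo): buf='bluea' undo_depth=3 redo_depth=0
After op 8 (delete): buf='(empty)' undo_depth=4 redo_depth=0

Answer: 4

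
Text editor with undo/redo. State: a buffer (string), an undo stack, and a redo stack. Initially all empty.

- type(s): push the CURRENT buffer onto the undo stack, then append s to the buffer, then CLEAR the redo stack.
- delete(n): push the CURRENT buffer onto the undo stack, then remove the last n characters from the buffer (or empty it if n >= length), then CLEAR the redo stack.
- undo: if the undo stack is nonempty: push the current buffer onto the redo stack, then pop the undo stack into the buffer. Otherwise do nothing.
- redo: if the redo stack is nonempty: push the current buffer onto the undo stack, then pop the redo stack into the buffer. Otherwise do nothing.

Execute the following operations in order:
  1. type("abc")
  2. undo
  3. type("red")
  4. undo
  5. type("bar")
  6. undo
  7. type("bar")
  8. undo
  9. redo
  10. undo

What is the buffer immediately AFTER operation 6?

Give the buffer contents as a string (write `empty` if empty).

Answer: empty

Derivation:
After op 1 (type): buf='abc' undo_depth=1 redo_depth=0
After op 2 (undo): buf='(empty)' undo_depth=0 redo_depth=1
After op 3 (type): buf='red' undo_depth=1 redo_depth=0
After op 4 (undo): buf='(empty)' undo_depth=0 redo_depth=1
After op 5 (type): buf='bar' undo_depth=1 redo_depth=0
After op 6 (undo): buf='(empty)' undo_depth=0 redo_depth=1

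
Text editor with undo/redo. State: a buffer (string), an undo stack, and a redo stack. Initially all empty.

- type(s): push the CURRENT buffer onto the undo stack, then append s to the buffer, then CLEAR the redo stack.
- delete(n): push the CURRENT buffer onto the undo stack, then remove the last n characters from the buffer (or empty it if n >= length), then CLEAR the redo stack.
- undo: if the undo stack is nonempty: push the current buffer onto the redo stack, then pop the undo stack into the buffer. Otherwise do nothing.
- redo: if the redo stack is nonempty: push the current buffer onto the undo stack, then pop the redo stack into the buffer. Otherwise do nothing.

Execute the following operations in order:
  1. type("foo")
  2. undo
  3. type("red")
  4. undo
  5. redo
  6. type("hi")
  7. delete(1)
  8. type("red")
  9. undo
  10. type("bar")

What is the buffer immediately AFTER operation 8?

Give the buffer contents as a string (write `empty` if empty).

After op 1 (type): buf='foo' undo_depth=1 redo_depth=0
After op 2 (undo): buf='(empty)' undo_depth=0 redo_depth=1
After op 3 (type): buf='red' undo_depth=1 redo_depth=0
After op 4 (undo): buf='(empty)' undo_depth=0 redo_depth=1
After op 5 (redo): buf='red' undo_depth=1 redo_depth=0
After op 6 (type): buf='redhi' undo_depth=2 redo_depth=0
After op 7 (delete): buf='redh' undo_depth=3 redo_depth=0
After op 8 (type): buf='redhred' undo_depth=4 redo_depth=0

Answer: redhred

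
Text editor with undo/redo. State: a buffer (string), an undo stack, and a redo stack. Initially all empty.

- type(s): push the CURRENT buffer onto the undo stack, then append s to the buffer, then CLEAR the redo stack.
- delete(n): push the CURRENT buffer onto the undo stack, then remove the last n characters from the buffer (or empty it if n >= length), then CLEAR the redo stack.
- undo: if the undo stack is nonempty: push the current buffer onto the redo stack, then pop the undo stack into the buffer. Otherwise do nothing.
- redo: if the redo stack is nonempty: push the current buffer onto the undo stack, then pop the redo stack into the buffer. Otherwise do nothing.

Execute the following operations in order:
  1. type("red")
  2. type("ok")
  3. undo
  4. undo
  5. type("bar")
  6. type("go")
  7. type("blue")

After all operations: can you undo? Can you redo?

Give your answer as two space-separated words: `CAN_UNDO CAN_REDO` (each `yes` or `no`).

Answer: yes no

Derivation:
After op 1 (type): buf='red' undo_depth=1 redo_depth=0
After op 2 (type): buf='redok' undo_depth=2 redo_depth=0
After op 3 (undo): buf='red' undo_depth=1 redo_depth=1
After op 4 (undo): buf='(empty)' undo_depth=0 redo_depth=2
After op 5 (type): buf='bar' undo_depth=1 redo_depth=0
After op 6 (type): buf='bargo' undo_depth=2 redo_depth=0
After op 7 (type): buf='bargoblue' undo_depth=3 redo_depth=0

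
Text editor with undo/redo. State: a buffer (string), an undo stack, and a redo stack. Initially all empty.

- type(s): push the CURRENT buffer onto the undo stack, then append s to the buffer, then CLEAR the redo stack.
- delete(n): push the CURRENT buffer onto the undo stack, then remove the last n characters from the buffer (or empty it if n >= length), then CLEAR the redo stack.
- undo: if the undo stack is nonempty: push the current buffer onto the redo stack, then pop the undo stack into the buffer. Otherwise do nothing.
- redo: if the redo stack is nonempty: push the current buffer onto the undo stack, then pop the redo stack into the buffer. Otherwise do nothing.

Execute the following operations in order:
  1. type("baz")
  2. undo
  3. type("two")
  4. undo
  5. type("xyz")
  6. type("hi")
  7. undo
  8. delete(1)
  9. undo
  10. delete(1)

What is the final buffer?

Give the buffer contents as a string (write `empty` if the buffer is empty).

After op 1 (type): buf='baz' undo_depth=1 redo_depth=0
After op 2 (undo): buf='(empty)' undo_depth=0 redo_depth=1
After op 3 (type): buf='two' undo_depth=1 redo_depth=0
After op 4 (undo): buf='(empty)' undo_depth=0 redo_depth=1
After op 5 (type): buf='xyz' undo_depth=1 redo_depth=0
After op 6 (type): buf='xyzhi' undo_depth=2 redo_depth=0
After op 7 (undo): buf='xyz' undo_depth=1 redo_depth=1
After op 8 (delete): buf='xy' undo_depth=2 redo_depth=0
After op 9 (undo): buf='xyz' undo_depth=1 redo_depth=1
After op 10 (delete): buf='xy' undo_depth=2 redo_depth=0

Answer: xy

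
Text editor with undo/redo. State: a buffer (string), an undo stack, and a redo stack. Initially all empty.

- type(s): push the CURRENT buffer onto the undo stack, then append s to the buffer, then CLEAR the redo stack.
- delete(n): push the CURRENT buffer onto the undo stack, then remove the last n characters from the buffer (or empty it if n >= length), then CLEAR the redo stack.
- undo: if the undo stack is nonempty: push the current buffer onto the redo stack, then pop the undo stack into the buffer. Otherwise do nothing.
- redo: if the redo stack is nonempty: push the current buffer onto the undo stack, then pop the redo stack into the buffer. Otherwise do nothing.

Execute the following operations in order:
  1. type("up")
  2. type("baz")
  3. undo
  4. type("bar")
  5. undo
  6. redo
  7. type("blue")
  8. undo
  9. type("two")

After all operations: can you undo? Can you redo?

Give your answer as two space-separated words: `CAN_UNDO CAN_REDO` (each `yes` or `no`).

After op 1 (type): buf='up' undo_depth=1 redo_depth=0
After op 2 (type): buf='upbaz' undo_depth=2 redo_depth=0
After op 3 (undo): buf='up' undo_depth=1 redo_depth=1
After op 4 (type): buf='upbar' undo_depth=2 redo_depth=0
After op 5 (undo): buf='up' undo_depth=1 redo_depth=1
After op 6 (redo): buf='upbar' undo_depth=2 redo_depth=0
After op 7 (type): buf='upbarblue' undo_depth=3 redo_depth=0
After op 8 (undo): buf='upbar' undo_depth=2 redo_depth=1
After op 9 (type): buf='upbartwo' undo_depth=3 redo_depth=0

Answer: yes no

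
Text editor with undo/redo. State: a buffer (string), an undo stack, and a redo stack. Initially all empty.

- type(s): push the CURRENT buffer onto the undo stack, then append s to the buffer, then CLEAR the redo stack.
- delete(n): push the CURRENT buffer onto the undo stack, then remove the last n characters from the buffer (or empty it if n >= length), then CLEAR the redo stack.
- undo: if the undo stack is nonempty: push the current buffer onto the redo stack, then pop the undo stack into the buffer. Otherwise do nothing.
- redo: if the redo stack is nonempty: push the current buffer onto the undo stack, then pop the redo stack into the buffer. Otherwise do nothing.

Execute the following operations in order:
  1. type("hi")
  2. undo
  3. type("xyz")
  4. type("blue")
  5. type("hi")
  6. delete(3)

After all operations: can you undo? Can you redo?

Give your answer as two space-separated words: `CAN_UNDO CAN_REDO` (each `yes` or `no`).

After op 1 (type): buf='hi' undo_depth=1 redo_depth=0
After op 2 (undo): buf='(empty)' undo_depth=0 redo_depth=1
After op 3 (type): buf='xyz' undo_depth=1 redo_depth=0
After op 4 (type): buf='xyzblue' undo_depth=2 redo_depth=0
After op 5 (type): buf='xyzbluehi' undo_depth=3 redo_depth=0
After op 6 (delete): buf='xyzblu' undo_depth=4 redo_depth=0

Answer: yes no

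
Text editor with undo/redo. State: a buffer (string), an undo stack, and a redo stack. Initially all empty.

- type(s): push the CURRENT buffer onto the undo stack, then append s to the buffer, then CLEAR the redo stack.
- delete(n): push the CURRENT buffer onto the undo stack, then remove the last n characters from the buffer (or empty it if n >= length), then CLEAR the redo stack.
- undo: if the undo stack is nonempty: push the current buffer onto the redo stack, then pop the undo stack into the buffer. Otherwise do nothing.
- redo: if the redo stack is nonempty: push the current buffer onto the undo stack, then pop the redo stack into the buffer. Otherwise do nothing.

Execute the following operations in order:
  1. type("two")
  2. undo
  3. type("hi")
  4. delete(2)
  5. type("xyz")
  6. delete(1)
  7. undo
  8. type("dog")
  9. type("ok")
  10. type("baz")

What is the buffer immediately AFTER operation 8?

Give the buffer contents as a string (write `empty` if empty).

After op 1 (type): buf='two' undo_depth=1 redo_depth=0
After op 2 (undo): buf='(empty)' undo_depth=0 redo_depth=1
After op 3 (type): buf='hi' undo_depth=1 redo_depth=0
After op 4 (delete): buf='(empty)' undo_depth=2 redo_depth=0
After op 5 (type): buf='xyz' undo_depth=3 redo_depth=0
After op 6 (delete): buf='xy' undo_depth=4 redo_depth=0
After op 7 (undo): buf='xyz' undo_depth=3 redo_depth=1
After op 8 (type): buf='xyzdog' undo_depth=4 redo_depth=0

Answer: xyzdog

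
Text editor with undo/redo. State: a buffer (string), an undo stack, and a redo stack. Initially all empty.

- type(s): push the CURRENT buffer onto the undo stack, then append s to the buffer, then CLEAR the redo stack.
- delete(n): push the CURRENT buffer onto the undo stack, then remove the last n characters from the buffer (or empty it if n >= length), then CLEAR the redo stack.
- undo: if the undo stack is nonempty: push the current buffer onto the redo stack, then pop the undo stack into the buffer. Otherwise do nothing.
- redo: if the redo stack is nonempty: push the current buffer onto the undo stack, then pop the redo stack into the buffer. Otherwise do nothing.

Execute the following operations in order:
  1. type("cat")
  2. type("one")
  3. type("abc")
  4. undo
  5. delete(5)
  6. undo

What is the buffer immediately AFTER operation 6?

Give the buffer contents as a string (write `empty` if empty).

Answer: catone

Derivation:
After op 1 (type): buf='cat' undo_depth=1 redo_depth=0
After op 2 (type): buf='catone' undo_depth=2 redo_depth=0
After op 3 (type): buf='catoneabc' undo_depth=3 redo_depth=0
After op 4 (undo): buf='catone' undo_depth=2 redo_depth=1
After op 5 (delete): buf='c' undo_depth=3 redo_depth=0
After op 6 (undo): buf='catone' undo_depth=2 redo_depth=1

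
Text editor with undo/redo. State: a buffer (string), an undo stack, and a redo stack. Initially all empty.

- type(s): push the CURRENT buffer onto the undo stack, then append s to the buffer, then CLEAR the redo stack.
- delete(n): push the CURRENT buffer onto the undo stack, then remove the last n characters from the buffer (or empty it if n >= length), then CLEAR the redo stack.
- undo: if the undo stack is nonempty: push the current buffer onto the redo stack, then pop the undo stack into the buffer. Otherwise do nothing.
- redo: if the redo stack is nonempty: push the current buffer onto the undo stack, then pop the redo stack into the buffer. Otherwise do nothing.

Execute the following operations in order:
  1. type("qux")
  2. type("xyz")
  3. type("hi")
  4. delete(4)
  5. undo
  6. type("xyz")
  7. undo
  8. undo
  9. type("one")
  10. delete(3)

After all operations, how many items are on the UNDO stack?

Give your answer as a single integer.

Answer: 4

Derivation:
After op 1 (type): buf='qux' undo_depth=1 redo_depth=0
After op 2 (type): buf='quxxyz' undo_depth=2 redo_depth=0
After op 3 (type): buf='quxxyzhi' undo_depth=3 redo_depth=0
After op 4 (delete): buf='quxx' undo_depth=4 redo_depth=0
After op 5 (undo): buf='quxxyzhi' undo_depth=3 redo_depth=1
After op 6 (type): buf='quxxyzhixyz' undo_depth=4 redo_depth=0
After op 7 (undo): buf='quxxyzhi' undo_depth=3 redo_depth=1
After op 8 (undo): buf='quxxyz' undo_depth=2 redo_depth=2
After op 9 (type): buf='quxxyzone' undo_depth=3 redo_depth=0
After op 10 (delete): buf='quxxyz' undo_depth=4 redo_depth=0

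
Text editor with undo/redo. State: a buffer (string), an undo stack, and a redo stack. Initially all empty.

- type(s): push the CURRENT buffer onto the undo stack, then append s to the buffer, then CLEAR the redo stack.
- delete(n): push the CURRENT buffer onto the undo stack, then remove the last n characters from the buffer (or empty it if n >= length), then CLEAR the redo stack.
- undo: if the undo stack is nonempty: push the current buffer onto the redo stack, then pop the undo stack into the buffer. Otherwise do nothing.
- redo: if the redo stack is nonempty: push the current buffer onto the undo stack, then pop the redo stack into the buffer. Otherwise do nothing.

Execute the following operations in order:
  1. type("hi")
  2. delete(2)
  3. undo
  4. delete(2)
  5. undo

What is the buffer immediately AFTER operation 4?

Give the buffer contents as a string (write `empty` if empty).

After op 1 (type): buf='hi' undo_depth=1 redo_depth=0
After op 2 (delete): buf='(empty)' undo_depth=2 redo_depth=0
After op 3 (undo): buf='hi' undo_depth=1 redo_depth=1
After op 4 (delete): buf='(empty)' undo_depth=2 redo_depth=0

Answer: empty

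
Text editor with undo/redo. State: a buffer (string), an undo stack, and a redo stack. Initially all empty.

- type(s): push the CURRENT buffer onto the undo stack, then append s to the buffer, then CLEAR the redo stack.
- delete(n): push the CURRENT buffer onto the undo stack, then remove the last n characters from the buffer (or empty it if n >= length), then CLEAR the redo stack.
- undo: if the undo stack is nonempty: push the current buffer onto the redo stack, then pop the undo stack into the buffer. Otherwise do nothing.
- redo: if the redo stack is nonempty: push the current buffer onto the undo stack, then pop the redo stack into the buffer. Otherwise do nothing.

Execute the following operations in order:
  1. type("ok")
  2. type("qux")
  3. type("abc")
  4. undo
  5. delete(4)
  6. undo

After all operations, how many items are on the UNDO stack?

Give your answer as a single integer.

After op 1 (type): buf='ok' undo_depth=1 redo_depth=0
After op 2 (type): buf='okqux' undo_depth=2 redo_depth=0
After op 3 (type): buf='okquxabc' undo_depth=3 redo_depth=0
After op 4 (undo): buf='okqux' undo_depth=2 redo_depth=1
After op 5 (delete): buf='o' undo_depth=3 redo_depth=0
After op 6 (undo): buf='okqux' undo_depth=2 redo_depth=1

Answer: 2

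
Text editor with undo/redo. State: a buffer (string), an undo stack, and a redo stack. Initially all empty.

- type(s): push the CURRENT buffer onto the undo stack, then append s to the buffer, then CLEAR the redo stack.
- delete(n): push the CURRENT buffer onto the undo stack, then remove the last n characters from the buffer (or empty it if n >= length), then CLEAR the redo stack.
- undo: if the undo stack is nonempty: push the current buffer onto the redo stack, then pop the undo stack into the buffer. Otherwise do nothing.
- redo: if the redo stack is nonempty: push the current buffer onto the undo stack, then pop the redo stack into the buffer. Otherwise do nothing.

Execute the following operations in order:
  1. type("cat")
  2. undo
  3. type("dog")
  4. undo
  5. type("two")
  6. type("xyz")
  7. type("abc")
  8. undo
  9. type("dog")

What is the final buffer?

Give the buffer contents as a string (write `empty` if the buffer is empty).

After op 1 (type): buf='cat' undo_depth=1 redo_depth=0
After op 2 (undo): buf='(empty)' undo_depth=0 redo_depth=1
After op 3 (type): buf='dog' undo_depth=1 redo_depth=0
After op 4 (undo): buf='(empty)' undo_depth=0 redo_depth=1
After op 5 (type): buf='two' undo_depth=1 redo_depth=0
After op 6 (type): buf='twoxyz' undo_depth=2 redo_depth=0
After op 7 (type): buf='twoxyzabc' undo_depth=3 redo_depth=0
After op 8 (undo): buf='twoxyz' undo_depth=2 redo_depth=1
After op 9 (type): buf='twoxyzdog' undo_depth=3 redo_depth=0

Answer: twoxyzdog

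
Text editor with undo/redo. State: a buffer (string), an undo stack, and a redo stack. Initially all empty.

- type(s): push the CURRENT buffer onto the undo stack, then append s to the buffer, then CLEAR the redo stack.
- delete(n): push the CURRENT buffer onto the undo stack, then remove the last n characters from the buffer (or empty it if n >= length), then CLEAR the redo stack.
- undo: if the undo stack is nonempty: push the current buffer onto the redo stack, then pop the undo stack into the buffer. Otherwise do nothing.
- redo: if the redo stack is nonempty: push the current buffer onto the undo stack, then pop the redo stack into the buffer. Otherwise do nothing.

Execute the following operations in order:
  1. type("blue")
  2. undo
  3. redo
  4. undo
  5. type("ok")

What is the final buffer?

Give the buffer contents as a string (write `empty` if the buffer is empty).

Answer: ok

Derivation:
After op 1 (type): buf='blue' undo_depth=1 redo_depth=0
After op 2 (undo): buf='(empty)' undo_depth=0 redo_depth=1
After op 3 (redo): buf='blue' undo_depth=1 redo_depth=0
After op 4 (undo): buf='(empty)' undo_depth=0 redo_depth=1
After op 5 (type): buf='ok' undo_depth=1 redo_depth=0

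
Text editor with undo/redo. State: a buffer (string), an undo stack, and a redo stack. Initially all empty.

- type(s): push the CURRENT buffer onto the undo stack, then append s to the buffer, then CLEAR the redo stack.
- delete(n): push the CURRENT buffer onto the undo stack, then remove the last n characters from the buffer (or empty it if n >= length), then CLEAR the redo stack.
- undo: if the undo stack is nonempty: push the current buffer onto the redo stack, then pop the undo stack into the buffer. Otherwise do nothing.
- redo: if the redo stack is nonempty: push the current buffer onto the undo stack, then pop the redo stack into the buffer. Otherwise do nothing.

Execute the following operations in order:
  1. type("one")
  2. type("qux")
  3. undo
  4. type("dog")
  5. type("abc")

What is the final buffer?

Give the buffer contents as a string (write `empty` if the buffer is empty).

After op 1 (type): buf='one' undo_depth=1 redo_depth=0
After op 2 (type): buf='onequx' undo_depth=2 redo_depth=0
After op 3 (undo): buf='one' undo_depth=1 redo_depth=1
After op 4 (type): buf='onedog' undo_depth=2 redo_depth=0
After op 5 (type): buf='onedogabc' undo_depth=3 redo_depth=0

Answer: onedogabc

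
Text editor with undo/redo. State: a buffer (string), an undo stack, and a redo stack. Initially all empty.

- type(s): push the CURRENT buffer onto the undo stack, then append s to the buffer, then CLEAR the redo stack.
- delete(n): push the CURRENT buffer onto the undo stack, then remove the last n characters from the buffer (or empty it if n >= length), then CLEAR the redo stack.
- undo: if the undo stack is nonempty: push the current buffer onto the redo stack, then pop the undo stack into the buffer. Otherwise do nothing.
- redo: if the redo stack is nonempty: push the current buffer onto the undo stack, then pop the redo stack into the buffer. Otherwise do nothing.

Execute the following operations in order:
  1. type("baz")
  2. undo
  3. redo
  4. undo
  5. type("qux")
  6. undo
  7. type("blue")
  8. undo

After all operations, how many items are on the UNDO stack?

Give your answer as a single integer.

After op 1 (type): buf='baz' undo_depth=1 redo_depth=0
After op 2 (undo): buf='(empty)' undo_depth=0 redo_depth=1
After op 3 (redo): buf='baz' undo_depth=1 redo_depth=0
After op 4 (undo): buf='(empty)' undo_depth=0 redo_depth=1
After op 5 (type): buf='qux' undo_depth=1 redo_depth=0
After op 6 (undo): buf='(empty)' undo_depth=0 redo_depth=1
After op 7 (type): buf='blue' undo_depth=1 redo_depth=0
After op 8 (undo): buf='(empty)' undo_depth=0 redo_depth=1

Answer: 0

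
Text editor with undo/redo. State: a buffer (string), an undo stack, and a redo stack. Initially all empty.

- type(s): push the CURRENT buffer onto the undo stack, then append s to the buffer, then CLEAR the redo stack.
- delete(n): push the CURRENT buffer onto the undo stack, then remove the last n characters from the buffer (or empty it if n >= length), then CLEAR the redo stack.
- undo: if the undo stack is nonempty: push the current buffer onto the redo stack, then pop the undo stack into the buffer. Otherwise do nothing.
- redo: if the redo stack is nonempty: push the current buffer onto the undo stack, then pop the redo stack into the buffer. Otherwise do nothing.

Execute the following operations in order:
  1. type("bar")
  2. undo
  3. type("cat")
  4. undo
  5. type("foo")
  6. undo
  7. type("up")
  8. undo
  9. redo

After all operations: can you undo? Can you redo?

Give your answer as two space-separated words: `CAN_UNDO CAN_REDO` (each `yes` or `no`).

Answer: yes no

Derivation:
After op 1 (type): buf='bar' undo_depth=1 redo_depth=0
After op 2 (undo): buf='(empty)' undo_depth=0 redo_depth=1
After op 3 (type): buf='cat' undo_depth=1 redo_depth=0
After op 4 (undo): buf='(empty)' undo_depth=0 redo_depth=1
After op 5 (type): buf='foo' undo_depth=1 redo_depth=0
After op 6 (undo): buf='(empty)' undo_depth=0 redo_depth=1
After op 7 (type): buf='up' undo_depth=1 redo_depth=0
After op 8 (undo): buf='(empty)' undo_depth=0 redo_depth=1
After op 9 (redo): buf='up' undo_depth=1 redo_depth=0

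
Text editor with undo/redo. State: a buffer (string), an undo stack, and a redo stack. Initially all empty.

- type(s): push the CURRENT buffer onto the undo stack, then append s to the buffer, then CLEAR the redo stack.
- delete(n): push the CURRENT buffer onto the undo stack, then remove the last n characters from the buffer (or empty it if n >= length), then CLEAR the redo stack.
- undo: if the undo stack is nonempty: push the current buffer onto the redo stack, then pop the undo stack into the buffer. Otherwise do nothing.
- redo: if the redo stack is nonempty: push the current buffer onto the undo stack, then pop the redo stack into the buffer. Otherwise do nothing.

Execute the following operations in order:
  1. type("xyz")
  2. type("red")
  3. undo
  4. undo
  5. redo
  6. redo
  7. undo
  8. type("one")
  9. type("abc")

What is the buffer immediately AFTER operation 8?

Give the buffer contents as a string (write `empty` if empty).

Answer: xyzone

Derivation:
After op 1 (type): buf='xyz' undo_depth=1 redo_depth=0
After op 2 (type): buf='xyzred' undo_depth=2 redo_depth=0
After op 3 (undo): buf='xyz' undo_depth=1 redo_depth=1
After op 4 (undo): buf='(empty)' undo_depth=0 redo_depth=2
After op 5 (redo): buf='xyz' undo_depth=1 redo_depth=1
After op 6 (redo): buf='xyzred' undo_depth=2 redo_depth=0
After op 7 (undo): buf='xyz' undo_depth=1 redo_depth=1
After op 8 (type): buf='xyzone' undo_depth=2 redo_depth=0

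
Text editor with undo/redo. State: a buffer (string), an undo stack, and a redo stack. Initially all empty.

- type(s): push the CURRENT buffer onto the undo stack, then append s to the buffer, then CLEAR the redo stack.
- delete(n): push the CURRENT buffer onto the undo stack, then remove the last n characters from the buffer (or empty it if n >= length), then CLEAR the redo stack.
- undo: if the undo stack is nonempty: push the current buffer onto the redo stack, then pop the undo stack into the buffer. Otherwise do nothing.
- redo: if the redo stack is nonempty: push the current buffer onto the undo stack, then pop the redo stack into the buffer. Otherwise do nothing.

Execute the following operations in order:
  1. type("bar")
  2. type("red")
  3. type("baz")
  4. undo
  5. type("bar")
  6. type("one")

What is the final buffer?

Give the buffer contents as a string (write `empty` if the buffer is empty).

Answer: barredbarone

Derivation:
After op 1 (type): buf='bar' undo_depth=1 redo_depth=0
After op 2 (type): buf='barred' undo_depth=2 redo_depth=0
After op 3 (type): buf='barredbaz' undo_depth=3 redo_depth=0
After op 4 (undo): buf='barred' undo_depth=2 redo_depth=1
After op 5 (type): buf='barredbar' undo_depth=3 redo_depth=0
After op 6 (type): buf='barredbarone' undo_depth=4 redo_depth=0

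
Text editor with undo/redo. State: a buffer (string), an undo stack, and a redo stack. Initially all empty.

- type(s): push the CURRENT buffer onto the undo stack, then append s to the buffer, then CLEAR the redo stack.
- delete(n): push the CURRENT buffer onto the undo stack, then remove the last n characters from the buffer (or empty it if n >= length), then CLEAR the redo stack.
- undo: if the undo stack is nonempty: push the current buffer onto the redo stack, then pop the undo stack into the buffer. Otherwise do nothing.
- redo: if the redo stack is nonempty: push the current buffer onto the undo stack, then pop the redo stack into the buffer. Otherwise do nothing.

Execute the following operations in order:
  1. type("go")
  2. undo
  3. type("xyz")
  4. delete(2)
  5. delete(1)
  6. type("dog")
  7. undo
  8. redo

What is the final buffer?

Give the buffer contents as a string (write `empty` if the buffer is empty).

Answer: dog

Derivation:
After op 1 (type): buf='go' undo_depth=1 redo_depth=0
After op 2 (undo): buf='(empty)' undo_depth=0 redo_depth=1
After op 3 (type): buf='xyz' undo_depth=1 redo_depth=0
After op 4 (delete): buf='x' undo_depth=2 redo_depth=0
After op 5 (delete): buf='(empty)' undo_depth=3 redo_depth=0
After op 6 (type): buf='dog' undo_depth=4 redo_depth=0
After op 7 (undo): buf='(empty)' undo_depth=3 redo_depth=1
After op 8 (redo): buf='dog' undo_depth=4 redo_depth=0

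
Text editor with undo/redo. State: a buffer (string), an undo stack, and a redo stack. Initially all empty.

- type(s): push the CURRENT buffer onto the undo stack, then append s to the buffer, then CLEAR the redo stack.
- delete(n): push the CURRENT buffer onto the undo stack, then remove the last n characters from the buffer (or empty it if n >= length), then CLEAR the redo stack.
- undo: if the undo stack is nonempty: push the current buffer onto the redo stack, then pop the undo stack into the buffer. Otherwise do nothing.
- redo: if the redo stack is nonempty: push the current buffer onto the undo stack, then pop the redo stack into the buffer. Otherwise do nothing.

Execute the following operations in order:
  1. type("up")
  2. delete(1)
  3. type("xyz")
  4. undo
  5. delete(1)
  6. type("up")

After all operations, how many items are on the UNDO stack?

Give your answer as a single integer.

Answer: 4

Derivation:
After op 1 (type): buf='up' undo_depth=1 redo_depth=0
After op 2 (delete): buf='u' undo_depth=2 redo_depth=0
After op 3 (type): buf='uxyz' undo_depth=3 redo_depth=0
After op 4 (undo): buf='u' undo_depth=2 redo_depth=1
After op 5 (delete): buf='(empty)' undo_depth=3 redo_depth=0
After op 6 (type): buf='up' undo_depth=4 redo_depth=0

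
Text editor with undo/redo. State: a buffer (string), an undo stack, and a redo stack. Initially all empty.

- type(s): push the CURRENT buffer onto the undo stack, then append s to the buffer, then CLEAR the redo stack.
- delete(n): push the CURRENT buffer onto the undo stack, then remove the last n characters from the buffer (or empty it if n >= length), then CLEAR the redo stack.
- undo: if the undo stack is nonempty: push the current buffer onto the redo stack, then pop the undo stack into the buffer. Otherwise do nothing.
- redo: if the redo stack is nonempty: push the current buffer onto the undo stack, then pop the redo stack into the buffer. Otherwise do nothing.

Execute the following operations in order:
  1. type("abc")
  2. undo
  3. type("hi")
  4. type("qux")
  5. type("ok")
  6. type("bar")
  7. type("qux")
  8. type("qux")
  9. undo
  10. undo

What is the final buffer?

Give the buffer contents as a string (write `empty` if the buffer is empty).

Answer: hiquxokbar

Derivation:
After op 1 (type): buf='abc' undo_depth=1 redo_depth=0
After op 2 (undo): buf='(empty)' undo_depth=0 redo_depth=1
After op 3 (type): buf='hi' undo_depth=1 redo_depth=0
After op 4 (type): buf='hiqux' undo_depth=2 redo_depth=0
After op 5 (type): buf='hiquxok' undo_depth=3 redo_depth=0
After op 6 (type): buf='hiquxokbar' undo_depth=4 redo_depth=0
After op 7 (type): buf='hiquxokbarqux' undo_depth=5 redo_depth=0
After op 8 (type): buf='hiquxokbarquxqux' undo_depth=6 redo_depth=0
After op 9 (undo): buf='hiquxokbarqux' undo_depth=5 redo_depth=1
After op 10 (undo): buf='hiquxokbar' undo_depth=4 redo_depth=2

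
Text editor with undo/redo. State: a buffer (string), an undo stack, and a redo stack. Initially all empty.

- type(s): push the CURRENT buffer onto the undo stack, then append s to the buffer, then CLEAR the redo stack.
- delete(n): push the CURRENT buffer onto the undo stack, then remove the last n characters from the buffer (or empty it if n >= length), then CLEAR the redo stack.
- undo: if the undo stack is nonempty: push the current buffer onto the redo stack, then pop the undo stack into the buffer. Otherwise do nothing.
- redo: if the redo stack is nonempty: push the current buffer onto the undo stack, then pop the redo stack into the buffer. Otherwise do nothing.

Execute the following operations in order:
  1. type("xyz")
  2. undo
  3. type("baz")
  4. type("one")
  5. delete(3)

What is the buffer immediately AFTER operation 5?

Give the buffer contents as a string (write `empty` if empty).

Answer: baz

Derivation:
After op 1 (type): buf='xyz' undo_depth=1 redo_depth=0
After op 2 (undo): buf='(empty)' undo_depth=0 redo_depth=1
After op 3 (type): buf='baz' undo_depth=1 redo_depth=0
After op 4 (type): buf='bazone' undo_depth=2 redo_depth=0
After op 5 (delete): buf='baz' undo_depth=3 redo_depth=0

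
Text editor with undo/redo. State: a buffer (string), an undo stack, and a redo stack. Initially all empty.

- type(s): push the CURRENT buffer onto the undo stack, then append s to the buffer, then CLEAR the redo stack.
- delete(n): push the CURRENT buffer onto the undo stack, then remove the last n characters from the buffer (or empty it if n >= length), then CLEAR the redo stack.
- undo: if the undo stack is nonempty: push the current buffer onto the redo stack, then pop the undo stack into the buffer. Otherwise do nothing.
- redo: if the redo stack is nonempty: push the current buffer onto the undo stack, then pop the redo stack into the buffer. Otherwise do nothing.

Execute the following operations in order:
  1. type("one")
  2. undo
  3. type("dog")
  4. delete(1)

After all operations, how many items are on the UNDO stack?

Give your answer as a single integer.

Answer: 2

Derivation:
After op 1 (type): buf='one' undo_depth=1 redo_depth=0
After op 2 (undo): buf='(empty)' undo_depth=0 redo_depth=1
After op 3 (type): buf='dog' undo_depth=1 redo_depth=0
After op 4 (delete): buf='do' undo_depth=2 redo_depth=0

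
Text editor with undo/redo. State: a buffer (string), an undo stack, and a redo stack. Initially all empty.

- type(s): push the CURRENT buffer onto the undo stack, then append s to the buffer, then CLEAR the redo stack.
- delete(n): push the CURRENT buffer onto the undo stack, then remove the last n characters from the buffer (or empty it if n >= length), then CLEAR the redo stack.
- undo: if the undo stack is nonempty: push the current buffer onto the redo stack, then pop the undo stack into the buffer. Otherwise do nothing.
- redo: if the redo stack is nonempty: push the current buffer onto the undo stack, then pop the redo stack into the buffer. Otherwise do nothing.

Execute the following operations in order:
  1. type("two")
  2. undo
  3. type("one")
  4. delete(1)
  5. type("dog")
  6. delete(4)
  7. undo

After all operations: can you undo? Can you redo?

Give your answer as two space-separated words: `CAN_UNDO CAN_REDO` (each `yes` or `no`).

After op 1 (type): buf='two' undo_depth=1 redo_depth=0
After op 2 (undo): buf='(empty)' undo_depth=0 redo_depth=1
After op 3 (type): buf='one' undo_depth=1 redo_depth=0
After op 4 (delete): buf='on' undo_depth=2 redo_depth=0
After op 5 (type): buf='ondog' undo_depth=3 redo_depth=0
After op 6 (delete): buf='o' undo_depth=4 redo_depth=0
After op 7 (undo): buf='ondog' undo_depth=3 redo_depth=1

Answer: yes yes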